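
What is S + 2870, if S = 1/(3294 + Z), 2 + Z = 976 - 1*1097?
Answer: 9100771/3171 ≈ 2870.0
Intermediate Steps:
Z = -123 (Z = -2 + (976 - 1*1097) = -2 + (976 - 1097) = -2 - 121 = -123)
S = 1/3171 (S = 1/(3294 - 123) = 1/3171 ≈ 0.00031536)
S + 2870 = 1/3171 + 2870 = 9100771/3171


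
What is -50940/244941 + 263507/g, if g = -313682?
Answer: -26840876389/25611194254 ≈ -1.0480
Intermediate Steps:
-50940/244941 + 263507/g = -50940/244941 + 263507/(-313682) = -50940*1/244941 + 263507*(-1/313682) = -16980/81647 - 263507/313682 = -26840876389/25611194254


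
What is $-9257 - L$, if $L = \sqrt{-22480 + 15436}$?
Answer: $-9257 - 2 i \sqrt{1761} \approx -9257.0 - 83.929 i$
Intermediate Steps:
$L = 2 i \sqrt{1761}$ ($L = \sqrt{-7044} = 2 i \sqrt{1761} \approx 83.929 i$)
$-9257 - L = -9257 - 2 i \sqrt{1761}$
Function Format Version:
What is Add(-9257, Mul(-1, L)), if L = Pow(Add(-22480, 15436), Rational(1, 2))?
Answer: Add(-9257, Mul(-2, I, Pow(1761, Rational(1, 2)))) ≈ Add(-9257.0, Mul(-83.929, I))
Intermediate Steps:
L = Mul(2, I, Pow(1761, Rational(1, 2))) (L = Pow(-7044, Rational(1, 2)) = Mul(2, I, Pow(1761, Rational(1, 2))) ≈ Mul(83.929, I))
Add(-9257, Mul(-1, L)) = Add(-9257, Mul(-1, Mul(2, I, Pow(1761, Rational(1, 2))))) = Add(-9257, Mul(-2, I, Pow(1761, Rational(1, 2))))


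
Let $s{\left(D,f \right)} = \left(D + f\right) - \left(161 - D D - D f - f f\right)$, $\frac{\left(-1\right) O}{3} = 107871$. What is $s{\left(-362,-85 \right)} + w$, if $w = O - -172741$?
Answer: $17559$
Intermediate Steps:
$O = -323613$ ($O = \left(-3\right) 107871 = -323613$)
$s{\left(D,f \right)} = -161 + D + f + D^{2} + f^{2} + D f$ ($s{\left(D,f \right)} = \left(D + f\right) - \left(161 - D^{2} - f^{2} - D f\right) = \left(D + f\right) + \left(f^{2} + \left(-161 + D^{2} + D f\right)\right) = \left(D + f\right) + \left(-161 + D^{2} + f^{2} + D f\right) = -161 + D + f + D^{2} + f^{2} + D f$)
$w = -150872$ ($w = -323613 - -172741 = -323613 + 172741 = -150872$)
$s{\left(-362,-85 \right)} + w = \left(-161 - 362 - 85 + \left(-362\right)^{2} + \left(-85\right)^{2} - -30770\right) - 150872 = \left(-161 - 362 - 85 + 131044 + 7225 + 30770\right) - 150872 = 168431 - 150872 = 17559$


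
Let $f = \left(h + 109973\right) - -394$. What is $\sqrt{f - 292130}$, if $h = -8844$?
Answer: $i \sqrt{190607} \approx 436.59 i$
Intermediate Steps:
$f = 101523$ ($f = \left(-8844 + 109973\right) - -394 = 101129 + 394 = 101523$)
$\sqrt{f - 292130} = \sqrt{101523 - 292130} = \sqrt{-190607} = i \sqrt{190607}$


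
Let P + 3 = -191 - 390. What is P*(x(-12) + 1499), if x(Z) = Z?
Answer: -868408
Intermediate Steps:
P = -584 (P = -3 + (-191 - 390) = -3 - 581 = -584)
P*(x(-12) + 1499) = -584*(-12 + 1499) = -584*1487 = -868408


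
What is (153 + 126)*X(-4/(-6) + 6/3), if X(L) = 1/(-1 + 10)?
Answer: 31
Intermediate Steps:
X(L) = 1/9
(153 + 126)*X(-4/(-6) + 6/3) = (153 + 126)*(1/9) = 279*(1/9) = 31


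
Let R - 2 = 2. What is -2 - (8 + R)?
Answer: -14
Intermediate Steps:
R = 4 (R = 2 + 2 = 4)
-2 - (8 + R) = -2 - (8 + 4) = -2 - 1*12 = -2 - 12 = -14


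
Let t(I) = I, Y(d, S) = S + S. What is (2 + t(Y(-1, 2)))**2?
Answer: 36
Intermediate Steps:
Y(d, S) = 2*S
(2 + t(Y(-1, 2)))**2 = (2 + 2*2)**2 = (2 + 4)**2 = 6**2 = 36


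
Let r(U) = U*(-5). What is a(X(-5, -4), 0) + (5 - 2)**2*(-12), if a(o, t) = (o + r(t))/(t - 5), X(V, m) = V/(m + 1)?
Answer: -325/3 ≈ -108.33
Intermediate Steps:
r(U) = -5*U
X(V, m) = V/(1 + m)
a(o, t) = (o - 5*t)/(-5 + t) (a(o, t) = (o - 5*t)/(t - 5) = (o - 5*t)/(-5 + t))
a(X(-5, -4), 0) + (5 - 2)**2*(-12) = (-5/(1 - 4) - 5*0)/(-5 + 0) + (5 - 2)**2*(-12) = (-5/(-3) + 0)/(-5) + 3**2*(-12) = -(-5*(-1/3) + 0)/5 + 9*(-12) = -(5/3 + 0)/5 - 108 = -1/5*5/3 - 108 = -1/3 - 108 = -325/3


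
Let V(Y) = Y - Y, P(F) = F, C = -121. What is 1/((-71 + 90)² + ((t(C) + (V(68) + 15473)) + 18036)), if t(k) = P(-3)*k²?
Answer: -1/10053 ≈ -9.9473e-5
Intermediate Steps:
V(Y) = 0
t(k) = -3*k²
1/((-71 + 90)² + ((t(C) + (V(68) + 15473)) + 18036)) = 1/((-71 + 90)² + ((-3*(-121)² + (0 + 15473)) + 18036)) = 1/(19² + ((-3*14641 + 15473) + 18036)) = 1/(361 + ((-43923 + 15473) + 18036)) = 1/(361 + (-28450 + 18036)) = 1/(361 - 10414) = 1/(-10053) = -1/10053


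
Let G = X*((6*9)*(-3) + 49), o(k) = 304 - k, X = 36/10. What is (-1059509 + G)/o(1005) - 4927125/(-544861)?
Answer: 2904803486644/1909737805 ≈ 1521.0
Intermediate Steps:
X = 18/5 (X = 36*(⅒) = 18/5 ≈ 3.6000)
G = -2034/5 (G = 18*((6*9)*(-3) + 49)/5 = 18*(54*(-3) + 49)/5 = 18*(-162 + 49)/5 = (18/5)*(-113) = -2034/5 ≈ -406.80)
(-1059509 + G)/o(1005) - 4927125/(-544861) = (-1059509 - 2034/5)/(304 - 1*1005) - 4927125/(-544861) = -5299579/(5*(304 - 1005)) - 4927125*(-1/544861) = -5299579/5/(-701) + 4927125/544861 = -5299579/5*(-1/701) + 4927125/544861 = 5299579/3505 + 4927125/544861 = 2904803486644/1909737805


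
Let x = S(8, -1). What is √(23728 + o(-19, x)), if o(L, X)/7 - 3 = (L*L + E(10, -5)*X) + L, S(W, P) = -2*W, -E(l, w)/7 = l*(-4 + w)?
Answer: I*√44417 ≈ 210.75*I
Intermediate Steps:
E(l, w) = -7*l*(-4 + w)
x = -16 (x = -2*8 = -16)
o(L, X) = 21 + 7*L + 7*L² + 4410*X (o(L, X) = 21 + 7*((L*L + (7*10*(4 - 1*(-5)))*X) + L) = 21 + 7*((L² + (7*10*(4 + 5))*X) + L) = 21 + 7*((L² + (7*10*9)*X) + L) = 21 + 7*((L² + 630*X) + L) = 21 + 7*(L + L² + 630*X) = 21 + (7*L + 7*L² + 4410*X) = 21 + 7*L + 7*L² + 4410*X)
√(23728 + o(-19, x)) = √(23728 + (21 + 7*(-19) + 7*(-19)² + 4410*(-16))) = √(23728 + (21 - 133 + 7*361 - 70560)) = √(23728 + (21 - 133 + 2527 - 70560)) = √(23728 - 68145) = √(-44417) = I*√44417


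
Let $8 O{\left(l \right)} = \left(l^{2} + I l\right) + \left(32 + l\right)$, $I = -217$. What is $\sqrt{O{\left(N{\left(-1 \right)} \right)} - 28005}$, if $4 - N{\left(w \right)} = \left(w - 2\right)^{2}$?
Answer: $\frac{3 i \sqrt{49534}}{4} \approx 166.92 i$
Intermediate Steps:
$N{\left(w \right)} = 4 - \left(-2 + w\right)^{2}$ ($N{\left(w \right)} = 4 - \left(w - 2\right)^{2} = 4 - \left(-2 + w\right)^{2}$)
$O{\left(l \right)} = 4 - 27 l + \frac{l^{2}}{8}$ ($O{\left(l \right)} = \frac{\left(l^{2} - 217 l\right) + \left(32 + l\right)}{8} = \frac{32 + l^{2} - 216 l}{8} = 4 - 27 l + \frac{l^{2}}{8}$)
$\sqrt{O{\left(N{\left(-1 \right)} \right)} - 28005} = \sqrt{\left(4 - 27 \left(- (4 - -1)\right) + \frac{\left(- (4 - -1)\right)^{2}}{8}\right) - 28005} = \sqrt{\left(4 - 27 \left(- (4 + 1)\right) + \frac{\left(- (4 + 1)\right)^{2}}{8}\right) - 28005} = \sqrt{\left(4 - 27 \left(\left(-1\right) 5\right) + \frac{\left(\left(-1\right) 5\right)^{2}}{8}\right) - 28005} = \sqrt{\left(4 - -135 + \frac{\left(-5\right)^{2}}{8}\right) - 28005} = \sqrt{\left(4 + 135 + \frac{1}{8} \cdot 25\right) - 28005} = \sqrt{\left(4 + 135 + \frac{25}{8}\right) - 28005} = \sqrt{\frac{1137}{8} - 28005} = \sqrt{- \frac{222903}{8}} = \frac{3 i \sqrt{49534}}{4}$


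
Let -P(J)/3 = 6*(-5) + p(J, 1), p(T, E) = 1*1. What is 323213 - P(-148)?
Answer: 323126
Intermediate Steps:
p(T, E) = 1
P(J) = 87 (P(J) = -3*(6*(-5) + 1) = -3*(-30 + 1) = -3*(-29) = 87)
323213 - P(-148) = 323213 - 1*87 = 323213 - 87 = 323126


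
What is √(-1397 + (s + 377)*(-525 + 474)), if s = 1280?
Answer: 4*I*√5369 ≈ 293.09*I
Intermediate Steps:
√(-1397 + (s + 377)*(-525 + 474)) = √(-1397 + (1280 + 377)*(-525 + 474)) = √(-1397 + 1657*(-51)) = √(-1397 - 84507) = √(-85904) = 4*I*√5369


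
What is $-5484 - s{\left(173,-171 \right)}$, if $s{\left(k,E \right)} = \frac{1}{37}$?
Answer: $- \frac{202909}{37} \approx -5484.0$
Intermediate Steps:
$s{\left(k,E \right)} = \frac{1}{37}$
$-5484 - s{\left(173,-171 \right)} = -5484 - \frac{1}{37} = - \frac{202909}{37}$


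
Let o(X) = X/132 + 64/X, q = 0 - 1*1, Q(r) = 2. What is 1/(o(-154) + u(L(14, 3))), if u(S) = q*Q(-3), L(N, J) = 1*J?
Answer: -462/1655 ≈ -0.27915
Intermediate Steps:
q = -1 (q = 0 - 1 = -1)
o(X) = 64/X + X/132 (o(X) = X*(1/132) + 64/X = X/132 + 64/X = 64/X + X/132)
L(N, J) = J
u(S) = -2 (u(S) = -1*2 = -2)
1/(o(-154) + u(L(14, 3))) = 1/((64/(-154) + (1/132)*(-154)) - 2) = 1/((64*(-1/154) - 7/6) - 2) = 1/((-32/77 - 7/6) - 2) = 1/(-731/462 - 2) = 1/(-1655/462) = -462/1655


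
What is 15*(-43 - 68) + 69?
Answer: -1596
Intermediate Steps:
15*(-43 - 68) + 69 = 15*(-111) + 69 = -1665 + 69 = -1596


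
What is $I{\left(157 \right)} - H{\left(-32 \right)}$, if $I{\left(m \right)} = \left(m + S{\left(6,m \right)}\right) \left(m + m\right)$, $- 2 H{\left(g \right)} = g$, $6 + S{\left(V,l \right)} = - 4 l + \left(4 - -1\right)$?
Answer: $-148224$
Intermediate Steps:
$S{\left(V,l \right)} = -1 - 4 l$ ($S{\left(V,l \right)} = -6 - \left(-5 + 4 l\right) = -1 - 4 l$)
$H{\left(g \right)} = - \frac{g}{2}$
$I{\left(m \right)} = 2 m \left(-1 - 3 m\right)$ ($I{\left(m \right)} = \left(m - \left(1 + 4 m\right)\right) \left(m + m\right) = \left(-1 - 3 m\right) 2 m = 2 m \left(-1 - 3 m\right)$)
$I{\left(157 \right)} - H{\left(-32 \right)} = \left(-2\right) 157 \left(1 + 3 \cdot 157\right) - \left(- \frac{1}{2}\right) \left(-32\right) = \left(-2\right) 157 \left(1 + 471\right) - 16 = \left(-2\right) 157 \cdot 472 - 16 = -148208 - 16 = -148224$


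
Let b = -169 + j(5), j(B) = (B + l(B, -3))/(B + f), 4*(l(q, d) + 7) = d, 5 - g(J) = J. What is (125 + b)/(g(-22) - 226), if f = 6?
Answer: 177/796 ≈ 0.22236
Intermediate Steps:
g(J) = 5 - J
l(q, d) = -7 + d/4
j(B) = (-31/4 + B)/(6 + B) (j(B) = (B + (-7 + (1/4)*(-3)))/(B + 6) = (B + (-7 - 3/4))/(6 + B) = (B - 31/4)/(6 + B) = (-31/4 + B)/(6 + B))
b = -677/4 (b = -169 + (-31/4 + 5)/(6 + 5) = -169 - 11/4/11 = -169 + (1/11)*(-11/4) = -169 - 1/4 = -677/4 ≈ -169.25)
(125 + b)/(g(-22) - 226) = (125 - 677/4)/((5 - 1*(-22)) - 226) = -177/(4*((5 + 22) - 226)) = -177/(4*(27 - 226)) = -177/4/(-199) = -177/4*(-1/199) = 177/796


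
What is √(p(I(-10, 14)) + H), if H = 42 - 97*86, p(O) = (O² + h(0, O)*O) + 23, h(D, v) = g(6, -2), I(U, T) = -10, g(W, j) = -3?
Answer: I*√8147 ≈ 90.261*I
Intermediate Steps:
h(D, v) = -3
p(O) = 23 + O² - 3*O (p(O) = (O² - 3*O) + 23 = 23 + O² - 3*O)
H = -8300 (H = 42 - 8342 = -8300)
√(p(I(-10, 14)) + H) = √((23 + (-10)² - 3*(-10)) - 8300) = √((23 + 100 + 30) - 8300) = √(153 - 8300) = √(-8147) = I*√8147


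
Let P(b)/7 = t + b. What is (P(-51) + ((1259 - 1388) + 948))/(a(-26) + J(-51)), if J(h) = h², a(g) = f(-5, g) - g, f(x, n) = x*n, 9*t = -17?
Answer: 4039/24813 ≈ 0.16278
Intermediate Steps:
t = -17/9 (t = (⅑)*(-17) = -17/9 ≈ -1.8889)
f(x, n) = n*x
a(g) = -6*g (a(g) = g*(-5) - g = -5*g - g = -6*g)
P(b) = -119/9 + 7*b (P(b) = 7*(-17/9 + b) = -119/9 + 7*b)
(P(-51) + ((1259 - 1388) + 948))/(a(-26) + J(-51)) = ((-119/9 + 7*(-51)) + ((1259 - 1388) + 948))/(-6*(-26) + (-51)²) = ((-119/9 - 357) + (-129 + 948))/(156 + 2601) = (-3332/9 + 819)/2757 = (4039/9)*(1/2757) = 4039/24813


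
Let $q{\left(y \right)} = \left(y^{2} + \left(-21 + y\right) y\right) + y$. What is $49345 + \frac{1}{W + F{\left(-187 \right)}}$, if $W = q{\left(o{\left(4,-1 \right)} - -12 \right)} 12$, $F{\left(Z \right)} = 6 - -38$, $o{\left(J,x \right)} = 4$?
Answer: $\frac{115862061}{2348} \approx 49345.0$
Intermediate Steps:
$F{\left(Z \right)} = 44$ ($F{\left(Z \right)} = 6 + 38 = 44$)
$q{\left(y \right)} = y + y^{2} + y \left(-21 + y\right)$ ($q{\left(y \right)} = \left(y^{2} + y \left(-21 + y\right)\right) + y = y + y^{2} + y \left(-21 + y\right)$)
$W = 2304$ ($W = 2 \left(4 - -12\right) \left(-10 + \left(4 - -12\right)\right) 12 = 2 \left(4 + 12\right) \left(-10 + \left(4 + 12\right)\right) 12 = 2 \cdot 16 \left(-10 + 16\right) 12 = 2 \cdot 16 \cdot 6 \cdot 12 = 192 \cdot 12 = 2304$)
$49345 + \frac{1}{W + F{\left(-187 \right)}} = 49345 + \frac{1}{2304 + 44} = 49345 + \frac{1}{2348} = \frac{115862061}{2348}$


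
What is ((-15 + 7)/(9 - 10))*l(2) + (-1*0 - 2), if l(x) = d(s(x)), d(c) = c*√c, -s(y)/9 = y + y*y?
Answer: -2 - 1296*I*√6 ≈ -2.0 - 3174.5*I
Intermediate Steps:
s(y) = -9*y - 9*y² (s(y) = -9*(y + y*y) = -9*(y + y²) = -9*y - 9*y²)
d(c) = c^(3/2)
l(x) = 27*(-x*(1 + x))^(3/2) (l(x) = (-9*x*(1 + x))^(3/2) = 27*(-x*(1 + x))^(3/2))
((-15 + 7)/(9 - 10))*l(2) + (-1*0 - 2) = ((-15 + 7)/(9 - 10))*(27*(-1*2*(1 + 2))^(3/2)) + (-1*0 - 2) = (-8/(-1))*(27*(-1*2*3)^(3/2)) + (0 - 2) = (-8*(-1))*(27*(-6)^(3/2)) - 2 = 8*(27*(-6*I*√6)) - 2 = 8*(-162*I*√6) - 2 = -1296*I*√6 - 2 = -2 - 1296*I*√6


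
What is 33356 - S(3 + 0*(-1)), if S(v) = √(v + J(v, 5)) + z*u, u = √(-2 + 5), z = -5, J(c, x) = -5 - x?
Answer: 33356 + 5*√3 - I*√7 ≈ 33365.0 - 2.6458*I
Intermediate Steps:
u = √3 ≈ 1.7320
S(v) = √(-10 + v) - 5*√3 (S(v) = √(v + (-5 - 1*5)) - 5*√3 = √(v + (-5 - 5)) - 5*√3 = √(v - 10) - 5*√3 = √(-10 + v) - 5*√3)
33356 - S(3 + 0*(-1)) = 33356 - (√(-10 + (3 + 0*(-1))) - 5*√3) = 33356 - (√(-10 + (3 + 0)) - 5*√3) = 33356 - (√(-10 + 3) - 5*√3) = 33356 - (√(-7) - 5*√3) = 33356 - (I*√7 - 5*√3) = 33356 - (-5*√3 + I*√7) = 33356 + (5*√3 - I*√7) = 33356 + 5*√3 - I*√7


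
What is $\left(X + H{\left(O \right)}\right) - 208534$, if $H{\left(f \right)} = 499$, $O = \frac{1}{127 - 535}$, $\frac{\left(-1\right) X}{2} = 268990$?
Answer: $-746015$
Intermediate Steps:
$X = -537980$ ($X = \left(-2\right) 268990 = -537980$)
$O = - \frac{1}{408}$ ($O = \frac{1}{-408} = - \frac{1}{408} \approx -0.002451$)
$\left(X + H{\left(O \right)}\right) - 208534 = \left(-537980 + 499\right) - 208534 = -537481 - 208534 = -746015$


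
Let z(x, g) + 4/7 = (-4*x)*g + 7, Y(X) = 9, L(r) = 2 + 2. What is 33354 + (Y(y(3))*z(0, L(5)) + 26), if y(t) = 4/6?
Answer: 234065/7 ≈ 33438.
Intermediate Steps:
y(t) = ⅔ (y(t) = 4*(⅙) = ⅔)
L(r) = 4
z(x, g) = 45/7 - 4*g*x (z(x, g) = -4/7 + ((-4*x)*g + 7) = -4/7 + (-4*g*x + 7) = -4/7 + (7 - 4*g*x) = 45/7 - 4*g*x)
33354 + (Y(y(3))*z(0, L(5)) + 26) = 33354 + (9*(45/7 - 4*4*0) + 26) = 33354 + (9*(45/7 + 0) + 26) = 33354 + (9*(45/7) + 26) = 33354 + (405/7 + 26) = 33354 + 587/7 = 234065/7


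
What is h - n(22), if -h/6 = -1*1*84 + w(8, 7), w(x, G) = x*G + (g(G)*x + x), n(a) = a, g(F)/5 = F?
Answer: -1582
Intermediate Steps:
g(F) = 5*F
w(x, G) = x + 6*G*x (w(x, G) = x*G + ((5*G)*x + x) = G*x + (5*G*x + x) = G*x + (x + 5*G*x) = x + 6*G*x)
h = -1560 (h = -6*(-1*1*84 + 8*(1 + 6*7)) = -6*(-1*84 + 8*(1 + 42)) = -6*(-84 + 8*43) = -6*(-84 + 344) = -6*260 = -1560)
h - n(22) = -1560 - 1*22 = -1560 - 22 = -1582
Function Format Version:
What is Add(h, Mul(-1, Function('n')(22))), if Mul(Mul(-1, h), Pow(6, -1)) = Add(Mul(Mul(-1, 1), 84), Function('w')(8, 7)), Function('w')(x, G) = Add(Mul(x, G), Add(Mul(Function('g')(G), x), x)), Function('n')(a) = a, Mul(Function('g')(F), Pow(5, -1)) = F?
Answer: -1582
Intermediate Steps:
Function('g')(F) = Mul(5, F)
Function('w')(x, G) = Add(x, Mul(6, G, x)) (Function('w')(x, G) = Add(Mul(x, G), Add(Mul(Mul(5, G), x), x)) = Add(Mul(G, x), Add(Mul(5, G, x), x)) = Add(Mul(G, x), Add(x, Mul(5, G, x))) = Add(x, Mul(6, G, x)))
h = -1560 (h = Mul(-6, Add(Mul(Mul(-1, 1), 84), Mul(8, Add(1, Mul(6, 7))))) = Mul(-6, Add(Mul(-1, 84), Mul(8, Add(1, 42)))) = Mul(-6, Add(-84, Mul(8, 43))) = Mul(-6, Add(-84, 344)) = Mul(-6, 260) = -1560)
Add(h, Mul(-1, Function('n')(22))) = Add(-1560, Mul(-1, 22)) = Add(-1560, -22) = -1582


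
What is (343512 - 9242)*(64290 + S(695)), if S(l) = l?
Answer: 21722535950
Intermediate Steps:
(343512 - 9242)*(64290 + S(695)) = (343512 - 9242)*(64290 + 695) = 334270*64985 = 21722535950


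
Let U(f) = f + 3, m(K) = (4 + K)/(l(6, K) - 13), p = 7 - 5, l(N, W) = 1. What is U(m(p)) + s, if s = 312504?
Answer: 625013/2 ≈ 3.1251e+5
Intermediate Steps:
p = 2
m(K) = -1/3 - K/12 (m(K) = (4 + K)/(1 - 13) = (4 + K)/(-12) = (4 + K)*(-1/12) = -1/3 - K/12)
U(f) = 3 + f
U(m(p)) + s = (3 + (-1/3 - 1/12*2)) + 312504 = (3 + (-1/3 - 1/6)) + 312504 = (3 - 1/2) + 312504 = 5/2 + 312504 = 625013/2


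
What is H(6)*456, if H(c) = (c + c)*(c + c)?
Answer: 65664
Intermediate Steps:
H(c) = 4*c**2 (H(c) = (2*c)*(2*c) = 4*c**2)
H(6)*456 = (4*6**2)*456 = (4*36)*456 = 144*456 = 65664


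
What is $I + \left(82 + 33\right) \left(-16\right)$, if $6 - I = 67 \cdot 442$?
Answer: $-31448$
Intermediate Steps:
$I = -29608$ ($I = 6 - 67 \cdot 442 = 6 - 29614 = -29608$)
$I + \left(82 + 33\right) \left(-16\right) = -29608 + \left(82 + 33\right) \left(-16\right) = -29608 + 115 \left(-16\right) = -29608 - 1840 = -31448$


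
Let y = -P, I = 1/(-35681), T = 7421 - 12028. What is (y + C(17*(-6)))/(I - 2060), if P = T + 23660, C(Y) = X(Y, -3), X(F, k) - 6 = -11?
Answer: 680008498/73502861 ≈ 9.2514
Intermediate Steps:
X(F, k) = -5 (X(F, k) = 6 - 11 = -5)
C(Y) = -5
T = -4607
I = -1/35681 ≈ -2.8026e-5
P = 19053 (P = -4607 + 23660 = 19053)
y = -19053 (y = -1*19053 = -19053)
(y + C(17*(-6)))/(I - 2060) = (-19053 - 5)/(-1/35681 - 2060) = -19058/(-73502861/35681) = -19058*(-35681/73502861) = 680008498/73502861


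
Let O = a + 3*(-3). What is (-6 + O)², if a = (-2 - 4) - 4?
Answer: 625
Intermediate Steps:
a = -10 (a = -6 - 4 = -10)
O = -19 (O = -10 + 3*(-3) = -10 - 9 = -19)
(-6 + O)² = (-6 - 19)² = (-25)² = 625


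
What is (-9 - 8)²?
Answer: 289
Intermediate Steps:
(-9 - 8)² = (-17)² = 289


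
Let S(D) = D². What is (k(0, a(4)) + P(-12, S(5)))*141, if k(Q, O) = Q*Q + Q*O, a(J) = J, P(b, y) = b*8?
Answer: -13536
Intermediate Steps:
P(b, y) = 8*b
k(Q, O) = Q² + O*Q
(k(0, a(4)) + P(-12, S(5)))*141 = (0*(4 + 0) + 8*(-12))*141 = (0*4 - 96)*141 = (0 - 96)*141 = -96*141 = -13536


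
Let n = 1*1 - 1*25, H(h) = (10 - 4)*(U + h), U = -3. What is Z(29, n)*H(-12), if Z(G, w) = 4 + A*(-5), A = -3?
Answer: -1710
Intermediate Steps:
H(h) = -18 + 6*h (H(h) = (10 - 4)*(-3 + h) = 6*(-3 + h) = -18 + 6*h)
n = -24 (n = 1 - 25 = -24)
Z(G, w) = 19 (Z(G, w) = 4 - 3*(-5) = 4 + 15 = 19)
Z(29, n)*H(-12) = 19*(-18 + 6*(-12)) = 19*(-18 - 72) = 19*(-90) = -1710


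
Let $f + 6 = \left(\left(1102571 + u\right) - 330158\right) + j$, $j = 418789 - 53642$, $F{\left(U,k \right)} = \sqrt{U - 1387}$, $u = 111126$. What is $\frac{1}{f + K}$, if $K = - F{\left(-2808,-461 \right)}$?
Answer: $\frac{249736}{311840349319} + \frac{i \sqrt{4195}}{1559201746595} \approx 8.0085 \cdot 10^{-7} + 4.154 \cdot 10^{-11} i$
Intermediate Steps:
$F{\left(U,k \right)} = \sqrt{-1387 + U}$
$j = 365147$ ($j = 418789 - 53642 = 365147$)
$K = - i \sqrt{4195}$ ($K = - \sqrt{-1387 - 2808} = - \sqrt{-4195} = - i \sqrt{4195} \approx - 64.769 i$)
$f = 1248680$ ($f = -6 + \left(\left(\left(1102571 + 111126\right) - 330158\right) + 365147\right) = -6 + \left(\left(1213697 - 330158\right) + 365147\right) = -6 + \left(883539 + 365147\right) = -6 + 1248686 = 1248680$)
$\frac{1}{f + K} = \frac{1}{1248680 - i \sqrt{4195}}$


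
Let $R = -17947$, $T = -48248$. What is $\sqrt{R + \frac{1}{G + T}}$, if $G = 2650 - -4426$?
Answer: $\frac{i \sqrt{7605640618305}}{20586} \approx 133.97 i$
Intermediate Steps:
$G = 7076$ ($G = 2650 + 4426 = 7076$)
$\sqrt{R + \frac{1}{G + T}} = \sqrt{-17947 + \frac{1}{7076 - 48248}} = \sqrt{-17947 + \frac{1}{-41172}} = \sqrt{-17947 - \frac{1}{41172}} = \sqrt{- \frac{738913885}{41172}} = \frac{i \sqrt{7605640618305}}{20586}$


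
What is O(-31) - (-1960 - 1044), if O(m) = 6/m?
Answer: 93118/31 ≈ 3003.8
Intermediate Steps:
O(-31) - (-1960 - 1044) = 6/(-31) - (-1960 - 1044) = 6*(-1/31) - 1*(-3004) = -6/31 + 3004 = 93118/31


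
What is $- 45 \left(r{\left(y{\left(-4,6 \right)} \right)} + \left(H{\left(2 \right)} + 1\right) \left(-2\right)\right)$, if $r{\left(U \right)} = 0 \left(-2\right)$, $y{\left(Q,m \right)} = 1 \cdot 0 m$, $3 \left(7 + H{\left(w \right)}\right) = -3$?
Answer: $-630$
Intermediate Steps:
$H{\left(w \right)} = -8$ ($H{\left(w \right)} = -7 + \frac{1}{3} \left(-3\right) = -7 - 1 = -8$)
$y{\left(Q,m \right)} = 0$ ($y{\left(Q,m \right)} = 0 m = 0$)
$r{\left(U \right)} = 0$
$- 45 \left(r{\left(y{\left(-4,6 \right)} \right)} + \left(H{\left(2 \right)} + 1\right) \left(-2\right)\right) = - 45 \left(0 + \left(-8 + 1\right) \left(-2\right)\right) = - 45 \left(0 - -14\right) = - 45 \left(0 + 14\right) = \left(-45\right) 14 = -630$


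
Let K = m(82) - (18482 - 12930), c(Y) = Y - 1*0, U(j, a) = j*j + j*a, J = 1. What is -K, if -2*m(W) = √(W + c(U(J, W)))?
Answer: 5552 + √165/2 ≈ 5558.4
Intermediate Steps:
U(j, a) = j² + a*j
c(Y) = Y (c(Y) = Y + 0 = Y)
m(W) = -√(1 + 2*W)/2 (m(W) = -√(W + 1*(W + 1))/2 = -√(W + 1*(1 + W))/2 = -√(W + (1 + W))/2 = -√(1 + 2*W)/2)
K = -5552 - √165/2 (K = -√(1 + 2*82)/2 - (18482 - 12930) = -√(1 + 164)/2 - 1*5552 = -√165/2 - 5552 = -5552 - √165/2 ≈ -5558.4)
-K = -(-5552 - √165/2) = 5552 + √165/2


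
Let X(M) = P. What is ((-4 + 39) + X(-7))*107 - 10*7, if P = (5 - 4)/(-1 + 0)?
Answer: 3568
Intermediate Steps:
P = -1 (P = 1/(-1) = 1*(-1) = -1)
X(M) = -1
((-4 + 39) + X(-7))*107 - 10*7 = ((-4 + 39) - 1)*107 - 10*7 = (35 - 1)*107 - 70 = 34*107 - 70 = 3638 - 70 = 3568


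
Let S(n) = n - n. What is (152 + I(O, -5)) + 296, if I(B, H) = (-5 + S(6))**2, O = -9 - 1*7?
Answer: 473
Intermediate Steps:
S(n) = 0
O = -16 (O = -9 - 7 = -16)
I(B, H) = 25 (I(B, H) = (-5 + 0)**2 = (-5)**2 = 25)
(152 + I(O, -5)) + 296 = (152 + 25) + 296 = 177 + 296 = 473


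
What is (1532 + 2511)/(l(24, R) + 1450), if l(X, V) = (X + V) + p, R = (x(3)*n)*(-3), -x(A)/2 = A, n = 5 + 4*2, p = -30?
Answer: 4043/1678 ≈ 2.4094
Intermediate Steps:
n = 13 (n = 5 + 8 = 13)
x(A) = -2*A
R = 234 (R = (-2*3*13)*(-3) = -6*13*(-3) = -78*(-3) = 234)
l(X, V) = -30 + V + X (l(X, V) = (X + V) - 30 = (V + X) - 30 = -30 + V + X)
(1532 + 2511)/(l(24, R) + 1450) = (1532 + 2511)/((-30 + 234 + 24) + 1450) = 4043/(228 + 1450) = 4043/1678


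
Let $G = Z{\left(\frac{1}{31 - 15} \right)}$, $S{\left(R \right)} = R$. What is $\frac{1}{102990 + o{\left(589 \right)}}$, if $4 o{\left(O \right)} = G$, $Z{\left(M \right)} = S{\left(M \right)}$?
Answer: $\frac{64}{6591361} \approx 9.7097 \cdot 10^{-6}$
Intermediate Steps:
$Z{\left(M \right)} = M$
$G = \frac{1}{16}$ ($G = \frac{1}{31 - 15} = \frac{1}{16} \approx 0.0625$)
$o{\left(O \right)} = \frac{1}{64}$ ($o{\left(O \right)} = \frac{1}{4} \cdot \frac{1}{16} = \frac{1}{64}$)
$\frac{1}{102990 + o{\left(589 \right)}} = \frac{1}{102990 + \frac{1}{64}} = \frac{1}{\frac{6591361}{64}} = \frac{64}{6591361}$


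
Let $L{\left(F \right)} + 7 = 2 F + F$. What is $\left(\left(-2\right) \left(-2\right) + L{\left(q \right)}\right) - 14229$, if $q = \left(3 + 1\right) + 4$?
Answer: $-14208$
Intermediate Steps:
$q = 8$ ($q = 4 + 4 = 8$)
$L{\left(F \right)} = -7 + 3 F$ ($L{\left(F \right)} = -7 + \left(2 F + F\right) = -7 + 3 F$)
$\left(\left(-2\right) \left(-2\right) + L{\left(q \right)}\right) - 14229 = \left(\left(-2\right) \left(-2\right) + \left(-7 + 3 \cdot 8\right)\right) - 14229 = \left(4 + \left(-7 + 24\right)\right) - 14229 = \left(4 + 17\right) - 14229 = 21 - 14229 = -14208$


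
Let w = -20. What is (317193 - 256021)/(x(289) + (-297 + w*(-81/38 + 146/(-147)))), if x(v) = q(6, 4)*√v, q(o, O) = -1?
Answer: -42713349/175613 ≈ -243.22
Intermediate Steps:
x(v) = -√v
(317193 - 256021)/(x(289) + (-297 + w*(-81/38 + 146/(-147)))) = (317193 - 256021)/(-√289 + (-297 - 20*(-81/38 + 146/(-147)))) = 61172/(-1*17 + (-297 - 20*(-81*1/38 + 146*(-1/147)))) = 61172/(-17 + (-297 - 20*(-81/38 - 146/147))) = 61172/(-17 + (-297 - 20*(-17455/5586))) = 61172/(-17 + (-297 + 174550/2793)) = 61172/(-17 - 654971/2793) = 61172/(-702452/2793) = 61172*(-2793/702452) = -42713349/175613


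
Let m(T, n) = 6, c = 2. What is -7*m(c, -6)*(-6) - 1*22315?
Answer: -22063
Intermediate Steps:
-7*m(c, -6)*(-6) - 1*22315 = -7*6*(-6) - 1*22315 = -42*(-6) - 22315 = 252 - 22315 = -22063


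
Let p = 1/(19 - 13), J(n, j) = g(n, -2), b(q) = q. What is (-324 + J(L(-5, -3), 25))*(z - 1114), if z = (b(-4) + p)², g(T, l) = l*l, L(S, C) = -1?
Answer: 3166000/9 ≈ 3.5178e+5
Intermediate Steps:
g(T, l) = l²
J(n, j) = 4 (J(n, j) = (-2)² = 4)
p = ⅙ (p = 1/6 = ⅙ ≈ 0.16667)
z = 529/36 (z = (-4 + ⅙)² = (-23/6)² = 529/36 ≈ 14.694)
(-324 + J(L(-5, -3), 25))*(z - 1114) = (-324 + 4)*(529/36 - 1114) = -320*(-39575/36) = 3166000/9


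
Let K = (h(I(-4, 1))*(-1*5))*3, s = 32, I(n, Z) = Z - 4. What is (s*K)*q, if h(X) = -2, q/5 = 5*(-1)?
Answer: -24000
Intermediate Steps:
q = -25 (q = 5*(5*(-1)) = 5*(-5) = -25)
I(n, Z) = -4 + Z
K = 30 (K = -(-2)*5*3 = -2*(-5)*3 = 10*3 = 30)
(s*K)*q = (32*30)*(-25) = 960*(-25) = -24000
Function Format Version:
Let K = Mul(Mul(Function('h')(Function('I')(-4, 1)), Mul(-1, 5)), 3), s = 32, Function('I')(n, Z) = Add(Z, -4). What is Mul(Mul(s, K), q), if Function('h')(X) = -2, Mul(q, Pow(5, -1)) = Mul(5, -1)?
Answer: -24000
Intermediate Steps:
q = -25 (q = Mul(5, Mul(5, -1)) = Mul(5, -5) = -25)
Function('I')(n, Z) = Add(-4, Z)
K = 30 (K = Mul(Mul(-2, Mul(-1, 5)), 3) = Mul(Mul(-2, -5), 3) = Mul(10, 3) = 30)
Mul(Mul(s, K), q) = Mul(Mul(32, 30), -25) = Mul(960, -25) = -24000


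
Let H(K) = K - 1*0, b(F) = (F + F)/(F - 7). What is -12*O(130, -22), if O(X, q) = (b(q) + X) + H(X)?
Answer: -91008/29 ≈ -3138.2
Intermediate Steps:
b(F) = 2*F/(-7 + F) (b(F) = (2*F)/(-7 + F) = 2*F/(-7 + F))
H(K) = K (H(K) = K + 0 = K)
O(X, q) = 2*X + 2*q/(-7 + q) (O(X, q) = (2*q/(-7 + q) + X) + X = (X + 2*q/(-7 + q)) + X = 2*X + 2*q/(-7 + q))
-12*O(130, -22) = -24*(-22 + 130*(-7 - 22))/(-7 - 22) = -24*(-22 + 130*(-29))/(-29) = -24*(-1)*(-22 - 3770)/29 = -24*(-1)*(-3792)/29 = -12*7584/29 = -91008/29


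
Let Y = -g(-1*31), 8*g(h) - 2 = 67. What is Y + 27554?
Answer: 220363/8 ≈ 27545.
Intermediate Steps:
g(h) = 69/8 (g(h) = ¼ + (⅛)*67 = ¼ + 67/8 = 69/8)
Y = -69/8 (Y = -1*69/8 = -69/8 ≈ -8.6250)
Y + 27554 = -69/8 + 27554 = 220363/8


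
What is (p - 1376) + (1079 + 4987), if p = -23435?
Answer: -18745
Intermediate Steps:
(p - 1376) + (1079 + 4987) = (-23435 - 1376) + (1079 + 4987) = -24811 + 6066 = -18745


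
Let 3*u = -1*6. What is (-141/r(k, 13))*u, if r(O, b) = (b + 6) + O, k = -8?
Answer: 282/11 ≈ 25.636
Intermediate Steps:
r(O, b) = 6 + O + b (r(O, b) = (6 + b) + O = 6 + O + b)
u = -2 (u = (-1*6)/3 = (⅓)*(-6) = -2)
(-141/r(k, 13))*u = -141/(6 - 8 + 13)*(-2) = -141/11*(-2) = 282/11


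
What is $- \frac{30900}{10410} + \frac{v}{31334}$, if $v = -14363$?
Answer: $- \frac{37257981}{10872898} \approx -3.4267$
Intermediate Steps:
$- \frac{30900}{10410} + \frac{v}{31334} = - \frac{30900}{10410} - \frac{14363}{31334} = \left(-30900\right) \frac{1}{10410} - \frac{14363}{31334} = - \frac{1030}{347} - \frac{14363}{31334} = - \frac{37257981}{10872898}$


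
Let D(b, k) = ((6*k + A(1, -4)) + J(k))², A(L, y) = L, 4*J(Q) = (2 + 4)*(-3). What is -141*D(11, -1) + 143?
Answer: -50329/4 ≈ -12582.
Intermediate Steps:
J(Q) = -9/2 (J(Q) = ((2 + 4)*(-3))/4 = (6*(-3))/4 = (¼)*(-18) = -9/2)
D(b, k) = (-7/2 + 6*k)² (D(b, k) = ((6*k + 1) - 9/2)² = ((1 + 6*k) - 9/2)² = (-7/2 + 6*k)²)
-141*D(11, -1) + 143 = -141*(-7 + 12*(-1))²/4 + 143 = -141*(-7 - 12)²/4 + 143 = -141*(-19)²/4 + 143 = -141*361/4 + 143 = -50901/4 + 143 = -50329/4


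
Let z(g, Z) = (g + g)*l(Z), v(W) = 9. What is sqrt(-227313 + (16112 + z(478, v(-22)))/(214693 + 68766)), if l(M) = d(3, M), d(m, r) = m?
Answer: I*sqrt(3427353710077)/3883 ≈ 476.77*I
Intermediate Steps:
l(M) = 3
z(g, Z) = 6*g (z(g, Z) = (g + g)*3 = (2*g)*3 = 6*g)
sqrt(-227313 + (16112 + z(478, v(-22)))/(214693 + 68766)) = sqrt(-227313 + (16112 + 6*478)/(214693 + 68766)) = sqrt(-227313 + (16112 + 2868)/283459) = sqrt(-227313 + 18980*(1/283459)) = sqrt(-227313 + 260/3883) = sqrt(-882656119/3883) = I*sqrt(3427353710077)/3883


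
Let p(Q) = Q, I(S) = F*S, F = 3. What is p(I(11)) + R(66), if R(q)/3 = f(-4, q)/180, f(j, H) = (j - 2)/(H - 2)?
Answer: 21119/640 ≈ 32.998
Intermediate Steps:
f(j, H) = (-2 + j)/(-2 + H)
R(q) = -1/(10*(-2 + q)) (R(q) = 3*(((-2 - 4)/(-2 + q))/180) = 3*((-6/(-2 + q))*(1/180)) = 3*(-6/(-2 + q)*(1/180)) = 3*(-1/(30*(-2 + q))) = -1/(10*(-2 + q)))
I(S) = 3*S
p(I(11)) + R(66) = 3*11 - 1/(-20 + 10*66) = 33 - 1/(-20 + 660) = 33 - 1/640 = 21119/640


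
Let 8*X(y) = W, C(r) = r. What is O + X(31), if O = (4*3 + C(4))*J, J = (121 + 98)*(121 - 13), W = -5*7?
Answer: 3027421/8 ≈ 3.7843e+5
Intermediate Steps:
W = -35
J = 23652 (J = 219*108 = 23652)
X(y) = -35/8 (X(y) = (⅛)*(-35) = -35/8)
O = 378432 (O = (4*3 + 4)*23652 = (12 + 4)*23652 = 16*23652 = 378432)
O + X(31) = 378432 - 35/8 = 3027421/8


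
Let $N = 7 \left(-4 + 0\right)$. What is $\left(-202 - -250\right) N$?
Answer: $-1344$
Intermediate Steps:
$N = -28$ ($N = 7 \left(-4\right) = -28$)
$\left(-202 - -250\right) N = \left(-202 - -250\right) \left(-28\right) = \left(-202 + 250\right) \left(-28\right) = 48 \left(-28\right) = -1344$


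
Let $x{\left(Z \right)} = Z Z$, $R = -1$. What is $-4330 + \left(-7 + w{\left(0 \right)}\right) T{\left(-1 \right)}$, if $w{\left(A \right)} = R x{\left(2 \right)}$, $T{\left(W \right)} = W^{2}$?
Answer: $-4341$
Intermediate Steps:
$x{\left(Z \right)} = Z^{2}$
$w{\left(A \right)} = -4$ ($w{\left(A \right)} = - 2^{2} = \left(-1\right) 4 = -4$)
$-4330 + \left(-7 + w{\left(0 \right)}\right) T{\left(-1 \right)} = -4330 + \left(-7 - 4\right) \left(-1\right)^{2} = -4330 - 11 = -4341$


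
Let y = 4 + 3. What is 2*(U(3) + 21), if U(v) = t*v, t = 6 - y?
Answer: 36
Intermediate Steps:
y = 7
t = -1 (t = 6 - 1*7 = 6 - 7 = -1)
U(v) = -v
2*(U(3) + 21) = 2*(-1*3 + 21) = 2*(-3 + 21) = 2*18 = 36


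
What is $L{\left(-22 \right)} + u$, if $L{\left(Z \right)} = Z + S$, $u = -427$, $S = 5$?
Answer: $-444$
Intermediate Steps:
$L{\left(Z \right)} = 5 + Z$ ($L{\left(Z \right)} = Z + 5 = 5 + Z$)
$L{\left(-22 \right)} + u = \left(5 - 22\right) - 427 = -17 - 427 = -444$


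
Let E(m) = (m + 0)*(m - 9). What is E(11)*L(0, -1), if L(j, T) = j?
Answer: 0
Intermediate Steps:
E(m) = m*(-9 + m)
E(11)*L(0, -1) = (11*(-9 + 11))*0 = (11*2)*0 = 22*0 = 0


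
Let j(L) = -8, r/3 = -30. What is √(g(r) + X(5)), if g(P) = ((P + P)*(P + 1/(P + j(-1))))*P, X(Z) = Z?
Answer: I*√71449855/7 ≈ 1207.5*I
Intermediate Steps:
r = -90 (r = 3*(-30) = -90)
g(P) = 2*P²*(P + 1/(-8 + P)) (g(P) = ((P + P)*(P + 1/(P - 8)))*P = ((2*P)*(P + 1/(-8 + P)))*P = (2*P*(P + 1/(-8 + P)))*P = 2*P²*(P + 1/(-8 + P)))
√(g(r) + X(5)) = √(2*(-90)²*(1 + (-90)² - 8*(-90))/(-8 - 90) + 5) = √(2*8100*(1 + 8100 + 720)/(-98) + 5) = √(2*8100*(-1/98)*8821 + 5) = √(-71450100/49 + 5) = √(-71449855/49) = I*√71449855/7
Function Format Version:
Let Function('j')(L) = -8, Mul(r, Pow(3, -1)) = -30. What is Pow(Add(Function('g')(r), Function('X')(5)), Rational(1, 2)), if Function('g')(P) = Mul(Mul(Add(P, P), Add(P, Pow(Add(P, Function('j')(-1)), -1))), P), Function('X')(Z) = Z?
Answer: Mul(Rational(1, 7), I, Pow(71449855, Rational(1, 2))) ≈ Mul(1207.5, I)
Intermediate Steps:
r = -90 (r = Mul(3, -30) = -90)
Function('g')(P) = Mul(2, Pow(P, 2), Add(P, Pow(Add(-8, P), -1))) (Function('g')(P) = Mul(Mul(Add(P, P), Add(P, Pow(Add(P, -8), -1))), P) = Mul(Mul(Mul(2, P), Add(P, Pow(Add(-8, P), -1))), P) = Mul(Mul(2, P, Add(P, Pow(Add(-8, P), -1))), P) = Mul(2, Pow(P, 2), Add(P, Pow(Add(-8, P), -1))))
Pow(Add(Function('g')(r), Function('X')(5)), Rational(1, 2)) = Pow(Add(Mul(2, Pow(-90, 2), Pow(Add(-8, -90), -1), Add(1, Pow(-90, 2), Mul(-8, -90))), 5), Rational(1, 2)) = Pow(Add(Mul(2, 8100, Pow(-98, -1), Add(1, 8100, 720)), 5), Rational(1, 2)) = Pow(Add(Mul(2, 8100, Rational(-1, 98), 8821), 5), Rational(1, 2)) = Pow(Add(Rational(-71450100, 49), 5), Rational(1, 2)) = Pow(Rational(-71449855, 49), Rational(1, 2)) = Mul(Rational(1, 7), I, Pow(71449855, Rational(1, 2)))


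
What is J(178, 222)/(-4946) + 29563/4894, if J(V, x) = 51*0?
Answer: 29563/4894 ≈ 6.0407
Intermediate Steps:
J(V, x) = 0
J(178, 222)/(-4946) + 29563/4894 = 0/(-4946) + 29563/4894 = 0*(-1/4946) + 29563*(1/4894) = 0 + 29563/4894 = 29563/4894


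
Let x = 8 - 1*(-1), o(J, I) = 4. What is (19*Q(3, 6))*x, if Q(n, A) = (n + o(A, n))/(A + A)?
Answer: 399/4 ≈ 99.750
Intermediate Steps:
x = 9 (x = 8 + 1 = 9)
Q(n, A) = (4 + n)/(2*A) (Q(n, A) = (n + 4)/(A + A) = (4 + n)/((2*A)) = (4 + n)*(1/(2*A)) = (4 + n)/(2*A))
(19*Q(3, 6))*x = (19*((½)*(4 + 3)/6))*9 = (19*((½)*(⅙)*7))*9 = (19*(7/12))*9 = (133/12)*9 = 399/4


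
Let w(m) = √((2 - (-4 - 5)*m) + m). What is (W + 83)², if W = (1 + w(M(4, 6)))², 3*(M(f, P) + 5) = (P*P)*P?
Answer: 574224 + 12096*√42 ≈ 6.5262e+5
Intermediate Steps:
M(f, P) = -5 + P³/3 (M(f, P) = -5 + ((P*P)*P)/3 = -5 + (P²*P)/3 = -5 + P³/3)
w(m) = √(2 + 10*m) (w(m) = √((2 - (-9)*m) + m) = √((2 + 9*m) + m) = √(2 + 10*m))
W = (1 + 4*√42)² (W = (1 + √(2 + 10*(-5 + (⅓)*6³)))² = (1 + √(2 + 10*(-5 + (⅓)*216)))² = (1 + √(2 + 10*(-5 + 72)))² = (1 + √(2 + 10*67))² = (1 + √(2 + 670))² = (1 + √672)² = (1 + 4*√42)² ≈ 724.85)
(W + 83)² = ((673 + 8*√42) + 83)² = (756 + 8*√42)²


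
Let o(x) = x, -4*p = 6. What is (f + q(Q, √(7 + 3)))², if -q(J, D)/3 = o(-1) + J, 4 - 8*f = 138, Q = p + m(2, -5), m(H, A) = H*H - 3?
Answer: 2401/16 ≈ 150.06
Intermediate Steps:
p = -3/2 (p = -¼*6 = -3/2 ≈ -1.5000)
m(H, A) = -3 + H² (m(H, A) = H² - 3 = -3 + H²)
Q = -½ (Q = -3/2 + (-3 + 2²) = -3/2 + (-3 + 4) = -3/2 + 1 = -½ ≈ -0.50000)
f = -67/4 (f = ½ - ⅛*138 = ½ - 69/4 = -67/4 ≈ -16.750)
q(J, D) = 3 - 3*J (q(J, D) = -3*(-1 + J) = 3 - 3*J)
(f + q(Q, √(7 + 3)))² = (-67/4 + (3 - 3*(-½)))² = (-67/4 + (3 + 3/2))² = (-67/4 + 9/2)² = (-49/4)² = 2401/16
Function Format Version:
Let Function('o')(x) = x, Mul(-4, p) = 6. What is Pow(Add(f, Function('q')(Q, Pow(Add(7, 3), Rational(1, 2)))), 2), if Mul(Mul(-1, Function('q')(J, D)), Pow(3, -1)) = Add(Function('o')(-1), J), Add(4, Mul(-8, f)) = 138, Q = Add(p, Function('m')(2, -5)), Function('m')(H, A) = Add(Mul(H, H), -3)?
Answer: Rational(2401, 16) ≈ 150.06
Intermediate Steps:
p = Rational(-3, 2) (p = Mul(Rational(-1, 4), 6) = Rational(-3, 2) ≈ -1.5000)
Function('m')(H, A) = Add(-3, Pow(H, 2)) (Function('m')(H, A) = Add(Pow(H, 2), -3) = Add(-3, Pow(H, 2)))
Q = Rational(-1, 2) (Q = Add(Rational(-3, 2), Add(-3, Pow(2, 2))) = Add(Rational(-3, 2), Add(-3, 4)) = Add(Rational(-3, 2), 1) = Rational(-1, 2) ≈ -0.50000)
f = Rational(-67, 4) (f = Add(Rational(1, 2), Mul(Rational(-1, 8), 138)) = Add(Rational(1, 2), Rational(-69, 4)) = Rational(-67, 4) ≈ -16.750)
Function('q')(J, D) = Add(3, Mul(-3, J)) (Function('q')(J, D) = Mul(-3, Add(-1, J)) = Add(3, Mul(-3, J)))
Pow(Add(f, Function('q')(Q, Pow(Add(7, 3), Rational(1, 2)))), 2) = Pow(Add(Rational(-67, 4), Add(3, Mul(-3, Rational(-1, 2)))), 2) = Pow(Add(Rational(-67, 4), Add(3, Rational(3, 2))), 2) = Pow(Add(Rational(-67, 4), Rational(9, 2)), 2) = Pow(Rational(-49, 4), 2) = Rational(2401, 16)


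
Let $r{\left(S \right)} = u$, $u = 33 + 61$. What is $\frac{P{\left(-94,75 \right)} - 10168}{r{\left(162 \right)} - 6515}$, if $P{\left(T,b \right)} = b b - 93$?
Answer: $\frac{4636}{6421} \approx 0.72201$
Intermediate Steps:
$P{\left(T,b \right)} = -93 + b^{2}$ ($P{\left(T,b \right)} = b^{2} - 93 = -93 + b^{2}$)
$u = 94$
$r{\left(S \right)} = 94$
$\frac{P{\left(-94,75 \right)} - 10168}{r{\left(162 \right)} - 6515} = \frac{\left(-93 + 75^{2}\right) - 10168}{94 - 6515} = \frac{\left(-93 + 5625\right) - 10168}{-6421} = \left(5532 - 10168\right) \left(- \frac{1}{6421}\right) = \left(-4636\right) \left(- \frac{1}{6421}\right) = \frac{4636}{6421}$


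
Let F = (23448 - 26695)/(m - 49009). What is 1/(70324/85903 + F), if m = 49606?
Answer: -51284091/236943613 ≈ -0.21644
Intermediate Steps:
F = -3247/597 (F = (23448 - 26695)/(49606 - 49009) = -3247/597 ≈ -5.4389)
1/(70324/85903 + F) = 1/(70324/85903 - 3247/597) = 1/(-236943613/51284091) = -51284091/236943613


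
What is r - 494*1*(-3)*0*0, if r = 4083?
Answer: 4083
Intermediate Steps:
r - 494*1*(-3)*0*0 = 4083 - 494*1*(-3)*0*0 = 4083 - (-1482)*0 = 4083 - 494*0 = 4083 + 0 = 4083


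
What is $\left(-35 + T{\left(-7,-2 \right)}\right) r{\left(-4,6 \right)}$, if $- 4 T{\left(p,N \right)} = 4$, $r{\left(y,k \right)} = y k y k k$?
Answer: $-124416$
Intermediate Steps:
$r{\left(y,k \right)} = k^{3} y^{2}$ ($r{\left(y,k \right)} = k y k y k = k y y k^{2} = k^{3} y^{2}$)
$T{\left(p,N \right)} = -1$ ($T{\left(p,N \right)} = \left(- \frac{1}{4}\right) 4 = -1$)
$\left(-35 + T{\left(-7,-2 \right)}\right) r{\left(-4,6 \right)} = \left(-35 - 1\right) 6^{3} \left(-4\right)^{2} = - 36 \cdot 216 \cdot 16 = \left(-36\right) 3456 = -124416$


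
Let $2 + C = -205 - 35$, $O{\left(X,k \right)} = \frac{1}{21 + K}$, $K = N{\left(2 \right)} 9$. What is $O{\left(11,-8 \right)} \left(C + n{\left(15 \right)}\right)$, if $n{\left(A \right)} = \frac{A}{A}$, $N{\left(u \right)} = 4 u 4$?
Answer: $- \frac{241}{309} \approx -0.77993$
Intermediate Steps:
$N{\left(u \right)} = 16 u$
$K = 288$ ($K = 16 \cdot 2 \cdot 9 = 32 \cdot 9 = 288$)
$O{\left(X,k \right)} = \frac{1}{309}$ ($O{\left(X,k \right)} = \frac{1}{21 + 288} = \frac{1}{309}$)
$C = -242$ ($C = -2 - 240 = -242$)
$n{\left(A \right)} = 1$
$O{\left(11,-8 \right)} \left(C + n{\left(15 \right)}\right) = \frac{-242 + 1}{309} = \frac{1}{309} \left(-241\right) = - \frac{241}{309}$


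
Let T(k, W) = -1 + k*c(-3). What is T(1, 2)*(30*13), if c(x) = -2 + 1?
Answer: -780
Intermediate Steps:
c(x) = -1
T(k, W) = -1 - k (T(k, W) = -1 + k*(-1) = -1 - k)
T(1, 2)*(30*13) = (-1 - 1*1)*(30*13) = (-1 - 1)*390 = -2*390 = -780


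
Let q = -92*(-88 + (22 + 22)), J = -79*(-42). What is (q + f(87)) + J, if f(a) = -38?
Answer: 7328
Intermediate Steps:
J = 3318
q = 4048 (q = -92*(-88 + 44) = -92*(-44) = 4048)
(q + f(87)) + J = (4048 - 38) + 3318 = 4010 + 3318 = 7328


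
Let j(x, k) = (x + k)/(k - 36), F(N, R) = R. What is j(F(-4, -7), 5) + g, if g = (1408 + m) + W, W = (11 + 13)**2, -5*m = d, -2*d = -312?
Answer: 302694/155 ≈ 1952.9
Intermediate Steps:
d = 156 (d = -1/2*(-312) = 156)
m = -156/5 (m = -1/5*156 = -156/5 ≈ -31.200)
W = 576 (W = 24**2 = 576)
j(x, k) = (k + x)/(-36 + k)
g = 9764/5 (g = (1408 - 156/5) + 576 = 6884/5 + 576 = 9764/5 ≈ 1952.8)
j(F(-4, -7), 5) + g = (5 - 7)/(-36 + 5) + 9764/5 = -2/(-31) + 9764/5 = -1/31*(-2) + 9764/5 = 2/31 + 9764/5 = 302694/155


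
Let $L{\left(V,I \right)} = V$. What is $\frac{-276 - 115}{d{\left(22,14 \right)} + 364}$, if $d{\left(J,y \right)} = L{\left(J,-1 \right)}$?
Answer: $- \frac{391}{386} \approx -1.013$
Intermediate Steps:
$d{\left(J,y \right)} = J$
$\frac{-276 - 115}{d{\left(22,14 \right)} + 364} = \frac{-276 - 115}{22 + 364} = - \frac{391}{386}$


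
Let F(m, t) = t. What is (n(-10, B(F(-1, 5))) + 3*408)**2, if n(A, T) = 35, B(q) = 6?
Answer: 1585081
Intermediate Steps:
(n(-10, B(F(-1, 5))) + 3*408)**2 = (35 + 3*408)**2 = (35 + 1224)**2 = 1259**2 = 1585081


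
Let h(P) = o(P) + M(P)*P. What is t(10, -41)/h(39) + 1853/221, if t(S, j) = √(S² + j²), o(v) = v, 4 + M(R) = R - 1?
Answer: 109/13 + √1781/1365 ≈ 8.4155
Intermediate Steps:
M(R) = -5 + R (M(R) = -4 + (R - 1) = -4 + (-1 + R) = -5 + R)
h(P) = P + P*(-5 + P) (h(P) = P + (-5 + P)*P = P + P*(-5 + P))
t(10, -41)/h(39) + 1853/221 = √(10² + (-41)²)/((39*(-4 + 39))) + 1853/221 = √(100 + 1681)/((39*35)) + 1853*(1/221) = √1781/1365 + 109/13 = 109/13 + √1781/1365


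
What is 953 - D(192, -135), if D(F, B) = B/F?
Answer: 61037/64 ≈ 953.70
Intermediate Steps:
953 - D(192, -135) = 953 - (-135)/192 = 953 - 1*(-45/64) = 953 + 45/64 = 61037/64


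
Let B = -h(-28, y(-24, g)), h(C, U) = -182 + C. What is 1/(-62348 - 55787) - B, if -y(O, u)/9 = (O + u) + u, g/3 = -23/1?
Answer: -24808351/118135 ≈ -210.00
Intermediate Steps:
g = -69 (g = 3*(-23/1) = 3*(-23*1) = 3*(-23) = -69)
y(O, u) = -18*u - 9*O (y(O, u) = -9*((O + u) + u) = -9*(O + 2*u) = -18*u - 9*O)
B = 210 (B = -(-182 - 28) = -1*(-210) = 210)
1/(-62348 - 55787) - B = 1/(-62348 - 55787) - 1*210 = 1/(-118135) - 210 = -1/118135 - 210 = -24808351/118135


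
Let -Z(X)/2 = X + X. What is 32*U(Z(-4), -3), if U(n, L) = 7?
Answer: 224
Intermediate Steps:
Z(X) = -4*X (Z(X) = -2*(X + X) = -4*X)
32*U(Z(-4), -3) = 32*7 = 224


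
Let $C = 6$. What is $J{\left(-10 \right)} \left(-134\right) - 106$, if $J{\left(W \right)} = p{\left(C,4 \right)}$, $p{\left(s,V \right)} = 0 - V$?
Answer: $430$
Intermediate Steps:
$p{\left(s,V \right)} = - V$
$J{\left(W \right)} = -4$ ($J{\left(W \right)} = \left(-1\right) 4 = -4$)
$J{\left(-10 \right)} \left(-134\right) - 106 = \left(-4\right) \left(-134\right) - 106 = 536 - 106 = 430$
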